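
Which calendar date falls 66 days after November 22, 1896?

Adding 66 days from November 22, 1896.
November has 30 days, so 30 − 22 = 8 days remain after November 22, 1896; 66 − 8 = 58 left.
December 1896 has 31 days: 58 − 31 = 27 left.
27 days into January 1897 → January 27, 1897.

January 27, 1897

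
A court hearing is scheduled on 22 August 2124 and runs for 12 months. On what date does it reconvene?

Counting forward 12 months from August 22, 2124.
month 8 + 12 = 20, which is month 8 of year 2125 → August 2125.
Day 22 is valid in August, giving August 22, 2125.

August 22, 2125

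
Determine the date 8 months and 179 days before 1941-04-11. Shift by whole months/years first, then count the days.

Counting back 8 months and 179 days from April 11, 1941: first the month/year part, then the days.
month 4 − 8 = -4, which is month 8 of year 1940 → August 1940.
Day 11 is valid in August, giving August 11, 1940.
Now subtract 179 days from August 11, 1940.
Going back 11 days from August 11, 1940 reaches the end of the previous month; 179 − 11 = 168 left.
July 1940 has 31 days: 168 − 31 = 137 left.
June 1940 has 30 days: 137 − 30 = 107 left.
May 1940 has 31 days: 107 − 31 = 76 left.
April 1940 has 30 days: 76 − 30 = 46 left.
March 1940 has 31 days: 46 − 31 = 15 left.
February 1940 has 29 days; 29 − 15 = 14 → February 14, 1940.

February 14, 1940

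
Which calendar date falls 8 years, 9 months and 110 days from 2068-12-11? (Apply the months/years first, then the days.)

December 30, 2077

Counting forward 8 years, 9 months and 110 days from December 11, 2068: first the month/year part, then the days.
+8 years → 2076; month 12 + 9 = 21, which is month 9 of year 2077 → September 2077.
Day 11 is valid in September, giving September 11, 2077.
Now add 110 days from September 11, 2077.
September has 30 days, so 30 − 11 = 19 days remain after September 11, 2077; 110 − 19 = 91 left.
October 2077 has 31 days: 91 − 31 = 60 left.
November 2077 has 30 days: 60 − 30 = 30 left.
30 days into December 2077 → December 30, 2077.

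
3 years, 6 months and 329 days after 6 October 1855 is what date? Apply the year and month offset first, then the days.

February 29, 1860

Advancing 3 years, 6 months and 329 days from October 6, 1855: first the month/year part, then the days.
+3 years → 1858; month 10 + 6 = 16, which is month 4 of year 1859 → April 1859.
Day 6 is valid in April, giving April 6, 1859.
Now add 329 days from April 6, 1859.
April has 30 days, so 30 − 6 = 24 days remain after April 6, 1859; 329 − 24 = 305 left.
May 1859 has 31 days: 305 − 31 = 274 left.
June 1859 has 30 days: 274 − 30 = 244 left.
July 1859 has 31 days: 244 − 31 = 213 left.
August 1859 has 31 days: 213 − 31 = 182 left.
September 1859 has 30 days: 182 − 30 = 152 left.
October 1859 has 31 days: 152 − 31 = 121 left.
November 1859 has 30 days: 121 − 30 = 91 left.
December 1859 has 31 days: 91 − 31 = 60 left.
January 1860 has 31 days: 60 − 31 = 29 left.
29 days into February 1860 → February 29, 1860.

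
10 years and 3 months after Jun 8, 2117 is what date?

September 8, 2127

Adding 10 years and 3 months from June 8, 2117.
+10 years → 2127; month 6 + 3 = 9 → September 2127.
Day 8 is valid in September, giving September 8, 2127.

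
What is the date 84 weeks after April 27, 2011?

December 5, 2012

Adding 84 weeks = 588 days from April 27, 2011.
April has 30 days, so 30 − 27 = 3 days remain after April 27, 2011; 588 − 3 = 585 left.
May 2011 has 31 days: 585 − 31 = 554 left.
June 2011 has 30 days: 554 − 30 = 524 left.
July 2011 has 31 days: 524 − 31 = 493 left.
August 2011 has 31 days: 493 − 31 = 462 left.
September 2011 has 30 days: 462 − 30 = 432 left.
October 2011 has 31 days: 432 − 31 = 401 left.
November 2011 has 30 days: 401 − 30 = 371 left.
December 2011 has 31 days: 371 − 31 = 340 left.
January 2012 has 31 days: 340 − 31 = 309 left.
February 2012 has 29 days (2012 is a leap year): 309 − 29 = 280 left.
March 2012 has 31 days: 280 − 31 = 249 left.
April 2012 has 30 days: 249 − 30 = 219 left.
May 2012 has 31 days: 219 − 31 = 188 left.
June 2012 has 30 days: 188 − 30 = 158 left.
July 2012 has 31 days: 158 − 31 = 127 left.
August 2012 has 31 days: 127 − 31 = 96 left.
September 2012 has 30 days: 96 − 30 = 66 left.
October 2012 has 31 days: 66 − 31 = 35 left.
November 2012 has 30 days: 35 − 30 = 5 left.
5 days into December 2012 → December 5, 2012.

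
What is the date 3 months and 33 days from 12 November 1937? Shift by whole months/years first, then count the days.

Counting forward 3 months and 33 days from November 12, 1937: first the month/year part, then the days.
month 11 + 3 = 14, which is month 2 of year 1938 → February 1938.
Day 12 is valid in February, giving February 12, 1938.
Now add 33 days from February 12, 1938.
February has 28 days, so 28 − 12 = 16 days remain after February 12, 1938; 33 − 16 = 17 left.
17 days into March 1938 → March 17, 1938.

March 17, 1938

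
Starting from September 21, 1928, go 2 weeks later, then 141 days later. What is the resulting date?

February 23, 1929

Adding 2 weeks (= 14 days) from September 21, 1928:
September has 30 days, so 30 − 21 = 9 days remain after September 21, 1928; 14 − 9 = 5 left.
5 days into October 1928 → October 5, 1928.
Advancing 141 days from October 5, 1928:
October has 31 days, so 31 − 5 = 26 days remain after October 5, 1928; 141 − 26 = 115 left.
November 1928 has 30 days: 115 − 30 = 85 left.
December 1928 has 31 days: 85 − 31 = 54 left.
January 1929 has 31 days: 54 − 31 = 23 left.
23 days into February 1929 → February 23, 1929.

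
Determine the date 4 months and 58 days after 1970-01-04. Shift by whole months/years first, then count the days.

July 1, 1970

Adding 4 months and 58 days from January 4, 1970: first the month/year part, then the days.
month 1 + 4 = 5 → May 1970.
Day 4 is valid in May, giving May 4, 1970.
Now add 58 days from May 4, 1970.
May has 31 days, so 31 − 4 = 27 days remain after May 4, 1970; 58 − 27 = 31 left.
June 1970 has 30 days: 31 − 30 = 1 left.
1 day into July 1970 → July 1, 1970.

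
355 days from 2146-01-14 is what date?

January 4, 2147

Counting forward 355 days from January 14, 2146.
January has 31 days, so 31 − 14 = 17 days remain after January 14, 2146; 355 − 17 = 338 left.
February 2146 has 28 days (2146 is not a leap year): 338 − 28 = 310 left.
March 2146 has 31 days: 310 − 31 = 279 left.
April 2146 has 30 days: 279 − 30 = 249 left.
May 2146 has 31 days: 249 − 31 = 218 left.
June 2146 has 30 days: 218 − 30 = 188 left.
July 2146 has 31 days: 188 − 31 = 157 left.
August 2146 has 31 days: 157 − 31 = 126 left.
September 2146 has 30 days: 126 − 30 = 96 left.
October 2146 has 31 days: 96 − 31 = 65 left.
November 2146 has 30 days: 65 − 30 = 35 left.
December 2146 has 31 days: 35 − 31 = 4 left.
4 days into January 2147 → January 4, 2147.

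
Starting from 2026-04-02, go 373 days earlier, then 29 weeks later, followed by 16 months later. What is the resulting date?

Counting back 373 days from April 2, 2026:
Going back 2 days from April 2, 2026 reaches the end of the previous month; 373 − 2 = 371 left.
March 2026 has 31 days: 371 − 31 = 340 left.
February 2026 has 28 days (2026 is not a leap year): 340 − 28 = 312 left.
January 2026 has 31 days: 312 − 31 = 281 left.
December 2025 has 31 days: 281 − 31 = 250 left.
November 2025 has 30 days: 250 − 30 = 220 left.
October 2025 has 31 days: 220 − 31 = 189 left.
September 2025 has 30 days: 189 − 30 = 159 left.
August 2025 has 31 days: 159 − 31 = 128 left.
July 2025 has 31 days: 128 − 31 = 97 left.
June 2025 has 30 days: 97 − 30 = 67 left.
May 2025 has 31 days: 67 − 31 = 36 left.
April 2025 has 30 days: 36 − 30 = 6 left.
March 2025 has 31 days; 31 − 6 = 25 → March 25, 2025.
Advancing 29 weeks (= 203 days) from March 25, 2025:
March has 31 days, so 31 − 25 = 6 days remain after March 25, 2025; 203 − 6 = 197 left.
April 2025 has 30 days: 197 − 30 = 167 left.
May 2025 has 31 days: 167 − 31 = 136 left.
June 2025 has 30 days: 136 − 30 = 106 left.
July 2025 has 31 days: 106 − 31 = 75 left.
August 2025 has 31 days: 75 − 31 = 44 left.
September 2025 has 30 days: 44 − 30 = 14 left.
14 days into October 2025 → October 14, 2025.
Counting forward 16 months from October 14, 2025:
month 10 + 16 = 26, which is month 2 of year 2027 → February 2027.
Day 14 is valid in February, giving February 14, 2027.

February 14, 2027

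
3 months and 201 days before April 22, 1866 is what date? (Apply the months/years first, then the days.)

Subtracting 3 months and 201 days from April 22, 1866: first the month/year part, then the days.
month 4 − 3 = 1 → January 1866.
Day 22 is valid in January, giving January 22, 1866.
Now subtract 201 days from January 22, 1866.
Going back 22 days from January 22, 1866 reaches the end of the previous month; 201 − 22 = 179 left.
December 1865 has 31 days: 179 − 31 = 148 left.
November 1865 has 30 days: 148 − 30 = 118 left.
October 1865 has 31 days: 118 − 31 = 87 left.
September 1865 has 30 days: 87 − 30 = 57 left.
August 1865 has 31 days: 57 − 31 = 26 left.
July 1865 has 31 days; 31 − 26 = 5 → July 5, 1865.

July 5, 1865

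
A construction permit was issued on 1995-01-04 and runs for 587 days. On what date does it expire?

August 13, 1996

Advancing 587 days from January 4, 1995.
January has 31 days, so 31 − 4 = 27 days remain after January 4, 1995; 587 − 27 = 560 left.
February 1995 has 28 days (1995 is not a leap year): 560 − 28 = 532 left.
March 1995 has 31 days: 532 − 31 = 501 left.
April 1995 has 30 days: 501 − 30 = 471 left.
May 1995 has 31 days: 471 − 31 = 440 left.
June 1995 has 30 days: 440 − 30 = 410 left.
July 1995 has 31 days: 410 − 31 = 379 left.
August 1995 has 31 days: 379 − 31 = 348 left.
September 1995 has 30 days: 348 − 30 = 318 left.
October 1995 has 31 days: 318 − 31 = 287 left.
November 1995 has 30 days: 287 − 30 = 257 left.
December 1995 has 31 days: 257 − 31 = 226 left.
January 1996 has 31 days: 226 − 31 = 195 left.
February 1996 has 29 days (1996 is a leap year): 195 − 29 = 166 left.
March 1996 has 31 days: 166 − 31 = 135 left.
April 1996 has 30 days: 135 − 30 = 105 left.
May 1996 has 31 days: 105 − 31 = 74 left.
June 1996 has 30 days: 74 − 30 = 44 left.
July 1996 has 31 days: 44 − 31 = 13 left.
13 days into August 1996 → August 13, 1996.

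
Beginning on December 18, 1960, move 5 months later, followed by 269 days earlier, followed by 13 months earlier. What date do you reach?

Counting forward 5 months from December 18, 1960:
month 12 + 5 = 17, which is month 5 of year 1961 → May 1961.
Day 18 is valid in May, giving May 18, 1961.
Going back 269 days from May 18, 1961:
Going back 18 days from May 18, 1961 reaches the end of the previous month; 269 − 18 = 251 left.
April 1961 has 30 days: 251 − 30 = 221 left.
March 1961 has 31 days: 221 − 31 = 190 left.
February 1961 has 28 days (1961 is not a leap year): 190 − 28 = 162 left.
January 1961 has 31 days: 162 − 31 = 131 left.
December 1960 has 31 days: 131 − 31 = 100 left.
November 1960 has 30 days: 100 − 30 = 70 left.
October 1960 has 31 days: 70 − 31 = 39 left.
September 1960 has 30 days: 39 − 30 = 9 left.
August 1960 has 31 days; 31 − 9 = 22 → August 22, 1960.
Counting back 13 months from August 22, 1960:
month 8 − 13 = -5, which is month 7 of year 1959 → July 1959.
Day 22 is valid in July, giving July 22, 1959.

July 22, 1959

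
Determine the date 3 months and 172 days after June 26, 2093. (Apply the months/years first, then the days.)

Advancing 3 months and 172 days from June 26, 2093: first the month/year part, then the days.
month 6 + 3 = 9 → September 2093.
Day 26 is valid in September, giving September 26, 2093.
Now add 172 days from September 26, 2093.
September has 30 days, so 30 − 26 = 4 days remain after September 26, 2093; 172 − 4 = 168 left.
October 2093 has 31 days: 168 − 31 = 137 left.
November 2093 has 30 days: 137 − 30 = 107 left.
December 2093 has 31 days: 107 − 31 = 76 left.
January 2094 has 31 days: 76 − 31 = 45 left.
February 2094 has 28 days (2094 is not a leap year): 45 − 28 = 17 left.
17 days into March 2094 → March 17, 2094.

March 17, 2094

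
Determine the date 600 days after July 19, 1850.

March 10, 1852

Advancing 600 days from July 19, 1850.
July has 31 days, so 31 − 19 = 12 days remain after July 19, 1850; 600 − 12 = 588 left.
August 1850 has 31 days: 588 − 31 = 557 left.
September 1850 has 30 days: 557 − 30 = 527 left.
October 1850 has 31 days: 527 − 31 = 496 left.
November 1850 has 30 days: 496 − 30 = 466 left.
December 1850 has 31 days: 466 − 31 = 435 left.
January 1851 has 31 days: 435 − 31 = 404 left.
February 1851 has 28 days (1851 is not a leap year): 404 − 28 = 376 left.
March 1851 has 31 days: 376 − 31 = 345 left.
April 1851 has 30 days: 345 − 30 = 315 left.
May 1851 has 31 days: 315 − 31 = 284 left.
June 1851 has 30 days: 284 − 30 = 254 left.
July 1851 has 31 days: 254 − 31 = 223 left.
August 1851 has 31 days: 223 − 31 = 192 left.
September 1851 has 30 days: 192 − 30 = 162 left.
October 1851 has 31 days: 162 − 31 = 131 left.
November 1851 has 30 days: 131 − 30 = 101 left.
December 1851 has 31 days: 101 − 31 = 70 left.
January 1852 has 31 days: 70 − 31 = 39 left.
February 1852 has 29 days (1852 is a leap year): 39 − 29 = 10 left.
10 days into March 1852 → March 10, 1852.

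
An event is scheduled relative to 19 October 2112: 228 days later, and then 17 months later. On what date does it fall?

Counting forward 228 days from October 19, 2112:
October has 31 days, so 31 − 19 = 12 days remain after October 19, 2112; 228 − 12 = 216 left.
November 2112 has 30 days: 216 − 30 = 186 left.
December 2112 has 31 days: 186 − 31 = 155 left.
January 2113 has 31 days: 155 − 31 = 124 left.
February 2113 has 28 days (2113 is not a leap year): 124 − 28 = 96 left.
March 2113 has 31 days: 96 − 31 = 65 left.
April 2113 has 30 days: 65 − 30 = 35 left.
May 2113 has 31 days: 35 − 31 = 4 left.
4 days into June 2113 → June 4, 2113.
Counting forward 17 months from June 4, 2113:
month 6 + 17 = 23, which is month 11 of year 2114 → November 2114.
Day 4 is valid in November, giving November 4, 2114.

November 4, 2114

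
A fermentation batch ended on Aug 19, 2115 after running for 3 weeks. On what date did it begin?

Counting back 3 weeks = 21 days from August 19, 2115.
Going back 19 days from August 19, 2115 reaches the end of the previous month; 21 − 19 = 2 left.
July 2115 has 31 days; 31 − 2 = 29 → July 29, 2115.

July 29, 2115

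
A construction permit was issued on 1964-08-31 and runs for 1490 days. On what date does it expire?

September 29, 1968

Advancing 1490 days from August 31, 1964.
August has 31 days, so 31 − 31 = 0 days remain after August 31, 1964; 1490 − 0 = 1490 left.
September 1964 has 30 days: 1490 − 30 = 1460 left.
October 1964 has 31 days: 1460 − 31 = 1429 left.
November 1964 has 30 days: 1429 − 30 = 1399 left.
December 1964 has 31 days: 1399 − 31 = 1368 left.
January 1965 has 31 days: 1368 − 31 = 1337 left.
February 1965 has 28 days (1965 is not a leap year): 1337 − 28 = 1309 left.
March 1965 has 31 days: 1309 − 31 = 1278 left.
April 1965 has 30 days: 1278 − 30 = 1248 left.
May 1965 has 31 days: 1248 − 31 = 1217 left.
June 1965 has 30 days: 1217 − 30 = 1187 left.
July 1965 has 31 days: 1187 − 31 = 1156 left.
August 1965 has 31 days: 1156 − 31 = 1125 left.
September 1965 has 30 days: 1125 − 30 = 1095 left.
October 1965 has 31 days: 1095 − 31 = 1064 left.
November 1965 has 30 days: 1064 − 30 = 1034 left.
December 1965 has 31 days: 1034 − 31 = 1003 left.
January 1966 has 31 days: 1003 − 31 = 972 left.
February 1966 has 28 days (1966 is not a leap year): 972 − 28 = 944 left.
March 1966 has 31 days: 944 − 31 = 913 left.
April 1966 has 30 days: 913 − 30 = 883 left.
May 1966 has 31 days: 883 − 31 = 852 left.
June 1966 has 30 days: 852 − 30 = 822 left.
July 1966 has 31 days: 822 − 31 = 791 left.
August 1966 has 31 days: 791 − 31 = 760 left.
September 1966 has 30 days: 760 − 30 = 730 left.
October 1966 has 31 days: 730 − 31 = 699 left.
November 1966 has 30 days: 699 − 30 = 669 left.
December 1966 has 31 days: 669 − 31 = 638 left.
January 1967 has 31 days: 638 − 31 = 607 left.
February 1967 has 28 days (1967 is not a leap year): 607 − 28 = 579 left.
March 1967 has 31 days: 579 − 31 = 548 left.
April 1967 has 30 days: 548 − 30 = 518 left.
May 1967 has 31 days: 518 − 31 = 487 left.
June 1967 has 30 days: 487 − 30 = 457 left.
July 1967 has 31 days: 457 − 31 = 426 left.
August 1967 has 31 days: 426 − 31 = 395 left.
September 1967 has 30 days: 395 − 30 = 365 left.
October 1967 has 31 days: 365 − 31 = 334 left.
November 1967 has 30 days: 334 − 30 = 304 left.
December 1967 has 31 days: 304 − 31 = 273 left.
January 1968 has 31 days: 273 − 31 = 242 left.
February 1968 has 29 days (1968 is a leap year): 242 − 29 = 213 left.
March 1968 has 31 days: 213 − 31 = 182 left.
April 1968 has 30 days: 182 − 30 = 152 left.
May 1968 has 31 days: 152 − 31 = 121 left.
June 1968 has 30 days: 121 − 30 = 91 left.
July 1968 has 31 days: 91 − 31 = 60 left.
August 1968 has 31 days: 60 − 31 = 29 left.
29 days into September 1968 → September 29, 1968.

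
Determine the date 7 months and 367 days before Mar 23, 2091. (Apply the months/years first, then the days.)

August 21, 2089

Subtracting 7 months and 367 days from March 23, 2091: first the month/year part, then the days.
month 3 − 7 = -4, which is month 8 of year 2090 → August 2090.
Day 23 is valid in August, giving August 23, 2090.
Now subtract 367 days from August 23, 2090.
Going back 23 days from August 23, 2090 reaches the end of the previous month; 367 − 23 = 344 left.
July 2090 has 31 days: 344 − 31 = 313 left.
June 2090 has 30 days: 313 − 30 = 283 left.
May 2090 has 31 days: 283 − 31 = 252 left.
April 2090 has 30 days: 252 − 30 = 222 left.
March 2090 has 31 days: 222 − 31 = 191 left.
February 2090 has 28 days (2090 is not a leap year): 191 − 28 = 163 left.
January 2090 has 31 days: 163 − 31 = 132 left.
December 2089 has 31 days: 132 − 31 = 101 left.
November 2089 has 30 days: 101 − 30 = 71 left.
October 2089 has 31 days: 71 − 31 = 40 left.
September 2089 has 30 days: 40 − 30 = 10 left.
August 2089 has 31 days; 31 − 10 = 21 → August 21, 2089.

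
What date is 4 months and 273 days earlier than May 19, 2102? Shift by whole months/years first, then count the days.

April 21, 2101

Going back 4 months and 273 days from May 19, 2102: first the month/year part, then the days.
month 5 − 4 = 1 → January 2102.
Day 19 is valid in January, giving January 19, 2102.
Now subtract 273 days from January 19, 2102.
Going back 19 days from January 19, 2102 reaches the end of the previous month; 273 − 19 = 254 left.
December 2101 has 31 days: 254 − 31 = 223 left.
November 2101 has 30 days: 223 − 30 = 193 left.
October 2101 has 31 days: 193 − 31 = 162 left.
September 2101 has 30 days: 162 − 30 = 132 left.
August 2101 has 31 days: 132 − 31 = 101 left.
July 2101 has 31 days: 101 − 31 = 70 left.
June 2101 has 30 days: 70 − 30 = 40 left.
May 2101 has 31 days: 40 − 31 = 9 left.
April 2101 has 30 days; 30 − 9 = 21 → April 21, 2101.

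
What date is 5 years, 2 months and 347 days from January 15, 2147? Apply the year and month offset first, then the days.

Counting forward 5 years, 2 months and 347 days from January 15, 2147: first the month/year part, then the days.
+5 years → 2152; month 1 + 2 = 3 → March 2152.
Day 15 is valid in March, giving March 15, 2152.
Now add 347 days from March 15, 2152.
March has 31 days, so 31 − 15 = 16 days remain after March 15, 2152; 347 − 16 = 331 left.
April 2152 has 30 days: 331 − 30 = 301 left.
May 2152 has 31 days: 301 − 31 = 270 left.
June 2152 has 30 days: 270 − 30 = 240 left.
July 2152 has 31 days: 240 − 31 = 209 left.
August 2152 has 31 days: 209 − 31 = 178 left.
September 2152 has 30 days: 178 − 30 = 148 left.
October 2152 has 31 days: 148 − 31 = 117 left.
November 2152 has 30 days: 117 − 30 = 87 left.
December 2152 has 31 days: 87 − 31 = 56 left.
January 2153 has 31 days: 56 − 31 = 25 left.
25 days into February 2153 → February 25, 2153.

February 25, 2153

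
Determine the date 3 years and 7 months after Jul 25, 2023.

Adding 3 years and 7 months from July 25, 2023.
+3 years → 2026; month 7 + 7 = 14, which is month 2 of year 2027 → February 2027.
Day 25 is valid in February, giving February 25, 2027.

February 25, 2027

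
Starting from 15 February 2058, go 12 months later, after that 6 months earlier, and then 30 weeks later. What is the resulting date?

March 13, 2059

Advancing 12 months from February 15, 2058:
month 2 + 12 = 14, which is month 2 of year 2059 → February 2059.
Day 15 is valid in February, giving February 15, 2059.
Counting back 6 months from February 15, 2059:
month 2 − 6 = -4, which is month 8 of year 2058 → August 2058.
Day 15 is valid in August, giving August 15, 2058.
Advancing 30 weeks (= 210 days) from August 15, 2058:
August has 31 days, so 31 − 15 = 16 days remain after August 15, 2058; 210 − 16 = 194 left.
September 2058 has 30 days: 194 − 30 = 164 left.
October 2058 has 31 days: 164 − 31 = 133 left.
November 2058 has 30 days: 133 − 30 = 103 left.
December 2058 has 31 days: 103 − 31 = 72 left.
January 2059 has 31 days: 72 − 31 = 41 left.
February 2059 has 28 days (2059 is not a leap year): 41 − 28 = 13 left.
13 days into March 2059 → March 13, 2059.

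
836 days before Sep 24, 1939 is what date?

Subtracting 836 days from September 24, 1939.
Going back 24 days from September 24, 1939 reaches the end of the previous month; 836 − 24 = 812 left.
August 1939 has 31 days: 812 − 31 = 781 left.
July 1939 has 31 days: 781 − 31 = 750 left.
June 1939 has 30 days: 750 − 30 = 720 left.
May 1939 has 31 days: 720 − 31 = 689 left.
April 1939 has 30 days: 689 − 30 = 659 left.
March 1939 has 31 days: 659 − 31 = 628 left.
February 1939 has 28 days (1939 is not a leap year): 628 − 28 = 600 left.
January 1939 has 31 days: 600 − 31 = 569 left.
December 1938 has 31 days: 569 − 31 = 538 left.
November 1938 has 30 days: 538 − 30 = 508 left.
October 1938 has 31 days: 508 − 31 = 477 left.
September 1938 has 30 days: 477 − 30 = 447 left.
August 1938 has 31 days: 447 − 31 = 416 left.
July 1938 has 31 days: 416 − 31 = 385 left.
June 1938 has 30 days: 385 − 30 = 355 left.
May 1938 has 31 days: 355 − 31 = 324 left.
April 1938 has 30 days: 324 − 30 = 294 left.
March 1938 has 31 days: 294 − 31 = 263 left.
February 1938 has 28 days (1938 is not a leap year): 263 − 28 = 235 left.
January 1938 has 31 days: 235 − 31 = 204 left.
December 1937 has 31 days: 204 − 31 = 173 left.
November 1937 has 30 days: 173 − 30 = 143 left.
October 1937 has 31 days: 143 − 31 = 112 left.
September 1937 has 30 days: 112 − 30 = 82 left.
August 1937 has 31 days: 82 − 31 = 51 left.
July 1937 has 31 days: 51 − 31 = 20 left.
June 1937 has 30 days; 30 − 20 = 10 → June 10, 1937.

June 10, 1937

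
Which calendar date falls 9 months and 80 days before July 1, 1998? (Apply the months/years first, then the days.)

July 13, 1997

Counting back 9 months and 80 days from July 1, 1998: first the month/year part, then the days.
month 7 − 9 = -2, which is month 10 of year 1997 → October 1997.
Day 1 is valid in October, giving October 1, 1997.
Now subtract 80 days from October 1, 1997.
Going back 1 day from October 1, 1997 reaches the end of the previous month; 80 − 1 = 79 left.
September 1997 has 30 days: 79 − 30 = 49 left.
August 1997 has 31 days: 49 − 31 = 18 left.
July 1997 has 31 days; 31 − 18 = 13 → July 13, 1997.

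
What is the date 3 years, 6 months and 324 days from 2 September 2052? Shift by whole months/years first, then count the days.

January 20, 2057

Counting forward 3 years, 6 months and 324 days from September 2, 2052: first the month/year part, then the days.
+3 years → 2055; month 9 + 6 = 15, which is month 3 of year 2056 → March 2056.
Day 2 is valid in March, giving March 2, 2056.
Now add 324 days from March 2, 2056.
March has 31 days, so 31 − 2 = 29 days remain after March 2, 2056; 324 − 29 = 295 left.
April 2056 has 30 days: 295 − 30 = 265 left.
May 2056 has 31 days: 265 − 31 = 234 left.
June 2056 has 30 days: 234 − 30 = 204 left.
July 2056 has 31 days: 204 − 31 = 173 left.
August 2056 has 31 days: 173 − 31 = 142 left.
September 2056 has 30 days: 142 − 30 = 112 left.
October 2056 has 31 days: 112 − 31 = 81 left.
November 2056 has 30 days: 81 − 30 = 51 left.
December 2056 has 31 days: 51 − 31 = 20 left.
20 days into January 2057 → January 20, 2057.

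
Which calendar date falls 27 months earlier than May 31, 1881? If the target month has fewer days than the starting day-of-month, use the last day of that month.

Going back 27 months from May 31, 1881.
month 5 − 27 = -22, which is month 2 of year 1879 → February 1879.
February 1879 has only 28 days (1879 is not a leap year — relevant if February), and the start was day 31, so the date clamps to February 28, 1879.

February 28, 1879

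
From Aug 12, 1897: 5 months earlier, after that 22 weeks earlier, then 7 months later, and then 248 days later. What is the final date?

Going back 5 months from August 12, 1897:
month 8 − 5 = 3 → March 1897.
Day 12 is valid in March, giving March 12, 1897.
Counting back 22 weeks (= 154 days) from March 12, 1897:
Going back 12 days from March 12, 1897 reaches the end of the previous month; 154 − 12 = 142 left.
February 1897 has 28 days (1897 is not a leap year): 142 − 28 = 114 left.
January 1897 has 31 days: 114 − 31 = 83 left.
December 1896 has 31 days: 83 − 31 = 52 left.
November 1896 has 30 days: 52 − 30 = 22 left.
October 1896 has 31 days; 31 − 22 = 9 → October 9, 1896.
Counting forward 7 months from October 9, 1896:
month 10 + 7 = 17, which is month 5 of year 1897 → May 1897.
Day 9 is valid in May, giving May 9, 1897.
Counting forward 248 days from May 9, 1897:
May has 31 days, so 31 − 9 = 22 days remain after May 9, 1897; 248 − 22 = 226 left.
June 1897 has 30 days: 226 − 30 = 196 left.
July 1897 has 31 days: 196 − 31 = 165 left.
August 1897 has 31 days: 165 − 31 = 134 left.
September 1897 has 30 days: 134 − 30 = 104 left.
October 1897 has 31 days: 104 − 31 = 73 left.
November 1897 has 30 days: 73 − 30 = 43 left.
December 1897 has 31 days: 43 − 31 = 12 left.
12 days into January 1898 → January 12, 1898.

January 12, 1898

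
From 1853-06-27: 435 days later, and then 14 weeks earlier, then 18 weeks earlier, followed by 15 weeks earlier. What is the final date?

October 11, 1853

Counting forward 435 days from June 27, 1853:
June has 30 days, so 30 − 27 = 3 days remain after June 27, 1853; 435 − 3 = 432 left.
July 1853 has 31 days: 432 − 31 = 401 left.
August 1853 has 31 days: 401 − 31 = 370 left.
September 1853 has 30 days: 370 − 30 = 340 left.
October 1853 has 31 days: 340 − 31 = 309 left.
November 1853 has 30 days: 309 − 30 = 279 left.
December 1853 has 31 days: 279 − 31 = 248 left.
January 1854 has 31 days: 248 − 31 = 217 left.
February 1854 has 28 days (1854 is not a leap year): 217 − 28 = 189 left.
March 1854 has 31 days: 189 − 31 = 158 left.
April 1854 has 30 days: 158 − 30 = 128 left.
May 1854 has 31 days: 128 − 31 = 97 left.
June 1854 has 30 days: 97 − 30 = 67 left.
July 1854 has 31 days: 67 − 31 = 36 left.
August 1854 has 31 days: 36 − 31 = 5 left.
5 days into September 1854 → September 5, 1854.
Counting back 14 weeks (= 98 days) from September 5, 1854:
Going back 5 days from September 5, 1854 reaches the end of the previous month; 98 − 5 = 93 left.
August 1854 has 31 days: 93 − 31 = 62 left.
July 1854 has 31 days: 62 − 31 = 31 left.
June 1854 has 30 days: 31 − 30 = 1 left.
May 1854 has 31 days; 31 − 1 = 30 → May 30, 1854.
Counting back 18 weeks (= 126 days) from May 30, 1854:
Going back 30 days from May 30, 1854 reaches the end of the previous month; 126 − 30 = 96 left.
April 1854 has 30 days: 96 − 30 = 66 left.
March 1854 has 31 days: 66 − 31 = 35 left.
February 1854 has 28 days (1854 is not a leap year): 35 − 28 = 7 left.
January 1854 has 31 days; 31 − 7 = 24 → January 24, 1854.
Counting back 15 weeks (= 105 days) from January 24, 1854:
Going back 24 days from January 24, 1854 reaches the end of the previous month; 105 − 24 = 81 left.
December 1853 has 31 days: 81 − 31 = 50 left.
November 1853 has 30 days: 50 − 30 = 20 left.
October 1853 has 31 days; 31 − 20 = 11 → October 11, 1853.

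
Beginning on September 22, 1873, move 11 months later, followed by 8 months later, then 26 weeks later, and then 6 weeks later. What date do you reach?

December 2, 1875

Adding 11 months from September 22, 1873:
month 9 + 11 = 20, which is month 8 of year 1874 → August 1874.
Day 22 is valid in August, giving August 22, 1874.
Advancing 8 months from August 22, 1874:
month 8 + 8 = 16, which is month 4 of year 1875 → April 1875.
Day 22 is valid in April, giving April 22, 1875.
Advancing 26 weeks (= 182 days) from April 22, 1875:
April has 30 days, so 30 − 22 = 8 days remain after April 22, 1875; 182 − 8 = 174 left.
May 1875 has 31 days: 174 − 31 = 143 left.
June 1875 has 30 days: 143 − 30 = 113 left.
July 1875 has 31 days: 113 − 31 = 82 left.
August 1875 has 31 days: 82 − 31 = 51 left.
September 1875 has 30 days: 51 − 30 = 21 left.
21 days into October 1875 → October 21, 1875.
Advancing 6 weeks (= 42 days) from October 21, 1875:
October has 31 days, so 31 − 21 = 10 days remain after October 21, 1875; 42 − 10 = 32 left.
November 1875 has 30 days: 32 − 30 = 2 left.
2 days into December 1875 → December 2, 1875.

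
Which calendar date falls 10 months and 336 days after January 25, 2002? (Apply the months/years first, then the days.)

Adding 10 months and 336 days from January 25, 2002: first the month/year part, then the days.
month 1 + 10 = 11 → November 2002.
Day 25 is valid in November, giving November 25, 2002.
Now add 336 days from November 25, 2002.
November has 30 days, so 30 − 25 = 5 days remain after November 25, 2002; 336 − 5 = 331 left.
December 2002 has 31 days: 331 − 31 = 300 left.
January 2003 has 31 days: 300 − 31 = 269 left.
February 2003 has 28 days (2003 is not a leap year): 269 − 28 = 241 left.
March 2003 has 31 days: 241 − 31 = 210 left.
April 2003 has 30 days: 210 − 30 = 180 left.
May 2003 has 31 days: 180 − 31 = 149 left.
June 2003 has 30 days: 149 − 30 = 119 left.
July 2003 has 31 days: 119 − 31 = 88 left.
August 2003 has 31 days: 88 − 31 = 57 left.
September 2003 has 30 days: 57 − 30 = 27 left.
27 days into October 2003 → October 27, 2003.

October 27, 2003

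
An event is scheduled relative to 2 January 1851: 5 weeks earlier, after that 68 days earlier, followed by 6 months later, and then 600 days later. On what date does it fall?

Counting back 5 weeks (= 35 days) from January 2, 1851:
Going back 2 days from January 2, 1851 reaches the end of the previous month; 35 − 2 = 33 left.
December 1850 has 31 days: 33 − 31 = 2 left.
November 1850 has 30 days; 30 − 2 = 28 → November 28, 1850.
Subtracting 68 days from November 28, 1850:
Going back 28 days from November 28, 1850 reaches the end of the previous month; 68 − 28 = 40 left.
October 1850 has 31 days: 40 − 31 = 9 left.
September 1850 has 30 days; 30 − 9 = 21 → September 21, 1850.
Advancing 6 months from September 21, 1850:
month 9 + 6 = 15, which is month 3 of year 1851 → March 1851.
Day 21 is valid in March, giving March 21, 1851.
Counting forward 600 days from March 21, 1851:
March has 31 days, so 31 − 21 = 10 days remain after March 21, 1851; 600 − 10 = 590 left.
April 1851 has 30 days: 590 − 30 = 560 left.
May 1851 has 31 days: 560 − 31 = 529 left.
June 1851 has 30 days: 529 − 30 = 499 left.
July 1851 has 31 days: 499 − 31 = 468 left.
August 1851 has 31 days: 468 − 31 = 437 left.
September 1851 has 30 days: 437 − 30 = 407 left.
October 1851 has 31 days: 407 − 31 = 376 left.
November 1851 has 30 days: 376 − 30 = 346 left.
December 1851 has 31 days: 346 − 31 = 315 left.
January 1852 has 31 days: 315 − 31 = 284 left.
February 1852 has 29 days (1852 is a leap year): 284 − 29 = 255 left.
March 1852 has 31 days: 255 − 31 = 224 left.
April 1852 has 30 days: 224 − 30 = 194 left.
May 1852 has 31 days: 194 − 31 = 163 left.
June 1852 has 30 days: 163 − 30 = 133 left.
July 1852 has 31 days: 133 − 31 = 102 left.
August 1852 has 31 days: 102 − 31 = 71 left.
September 1852 has 30 days: 71 − 30 = 41 left.
October 1852 has 31 days: 41 − 31 = 10 left.
10 days into November 1852 → November 10, 1852.

November 10, 1852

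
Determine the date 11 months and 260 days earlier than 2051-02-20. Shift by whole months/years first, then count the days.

Going back 11 months and 260 days from February 20, 2051: first the month/year part, then the days.
month 2 − 11 = -9, which is month 3 of year 2050 → March 2050.
Day 20 is valid in March, giving March 20, 2050.
Now subtract 260 days from March 20, 2050.
Going back 20 days from March 20, 2050 reaches the end of the previous month; 260 − 20 = 240 left.
February 2050 has 28 days (2050 is not a leap year): 240 − 28 = 212 left.
January 2050 has 31 days: 212 − 31 = 181 left.
December 2049 has 31 days: 181 − 31 = 150 left.
November 2049 has 30 days: 150 − 30 = 120 left.
October 2049 has 31 days: 120 − 31 = 89 left.
September 2049 has 30 days: 89 − 30 = 59 left.
August 2049 has 31 days: 59 − 31 = 28 left.
July 2049 has 31 days; 31 − 28 = 3 → July 3, 2049.

July 3, 2049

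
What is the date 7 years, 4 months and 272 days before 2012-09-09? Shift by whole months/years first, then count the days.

Subtracting 7 years, 4 months and 272 days from September 9, 2012: first the month/year part, then the days.
-7 years → 2005; month 9 − 4 = 5 → May 2005.
Day 9 is valid in May, giving May 9, 2005.
Now subtract 272 days from May 9, 2005.
Going back 9 days from May 9, 2005 reaches the end of the previous month; 272 − 9 = 263 left.
April 2005 has 30 days: 263 − 30 = 233 left.
March 2005 has 31 days: 233 − 31 = 202 left.
February 2005 has 28 days (2005 is not a leap year): 202 − 28 = 174 left.
January 2005 has 31 days: 174 − 31 = 143 left.
December 2004 has 31 days: 143 − 31 = 112 left.
November 2004 has 30 days: 112 − 30 = 82 left.
October 2004 has 31 days: 82 − 31 = 51 left.
September 2004 has 30 days: 51 − 30 = 21 left.
August 2004 has 31 days; 31 − 21 = 10 → August 10, 2004.

August 10, 2004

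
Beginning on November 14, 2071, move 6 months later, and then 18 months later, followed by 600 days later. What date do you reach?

Adding 6 months from November 14, 2071:
month 11 + 6 = 17, which is month 5 of year 2072 → May 2072.
Day 14 is valid in May, giving May 14, 2072.
Advancing 18 months from May 14, 2072:
month 5 + 18 = 23, which is month 11 of year 2073 → November 2073.
Day 14 is valid in November, giving November 14, 2073.
Adding 600 days from November 14, 2073:
November has 30 days, so 30 − 14 = 16 days remain after November 14, 2073; 600 − 16 = 584 left.
December 2073 has 31 days: 584 − 31 = 553 left.
January 2074 has 31 days: 553 − 31 = 522 left.
February 2074 has 28 days (2074 is not a leap year): 522 − 28 = 494 left.
March 2074 has 31 days: 494 − 31 = 463 left.
April 2074 has 30 days: 463 − 30 = 433 left.
May 2074 has 31 days: 433 − 31 = 402 left.
June 2074 has 30 days: 402 − 30 = 372 left.
July 2074 has 31 days: 372 − 31 = 341 left.
August 2074 has 31 days: 341 − 31 = 310 left.
September 2074 has 30 days: 310 − 30 = 280 left.
October 2074 has 31 days: 280 − 31 = 249 left.
November 2074 has 30 days: 249 − 30 = 219 left.
December 2074 has 31 days: 219 − 31 = 188 left.
January 2075 has 31 days: 188 − 31 = 157 left.
February 2075 has 28 days (2075 is not a leap year): 157 − 28 = 129 left.
March 2075 has 31 days: 129 − 31 = 98 left.
April 2075 has 30 days: 98 − 30 = 68 left.
May 2075 has 31 days: 68 − 31 = 37 left.
June 2075 has 30 days: 37 − 30 = 7 left.
7 days into July 2075 → July 7, 2075.

July 7, 2075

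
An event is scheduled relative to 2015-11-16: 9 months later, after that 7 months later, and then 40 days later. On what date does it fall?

April 25, 2017

Advancing 9 months from November 16, 2015:
month 11 + 9 = 20, which is month 8 of year 2016 → August 2016.
Day 16 is valid in August, giving August 16, 2016.
Adding 7 months from August 16, 2016:
month 8 + 7 = 15, which is month 3 of year 2017 → March 2017.
Day 16 is valid in March, giving March 16, 2017.
Counting forward 40 days from March 16, 2017:
March has 31 days, so 31 − 16 = 15 days remain after March 16, 2017; 40 − 15 = 25 left.
25 days into April 2017 → April 25, 2017.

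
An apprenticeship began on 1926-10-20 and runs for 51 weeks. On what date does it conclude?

October 12, 1927

Adding 51 weeks = 357 days from October 20, 1926.
October has 31 days, so 31 − 20 = 11 days remain after October 20, 1926; 357 − 11 = 346 left.
November 1926 has 30 days: 346 − 30 = 316 left.
December 1926 has 31 days: 316 − 31 = 285 left.
January 1927 has 31 days: 285 − 31 = 254 left.
February 1927 has 28 days (1927 is not a leap year): 254 − 28 = 226 left.
March 1927 has 31 days: 226 − 31 = 195 left.
April 1927 has 30 days: 195 − 30 = 165 left.
May 1927 has 31 days: 165 − 31 = 134 left.
June 1927 has 30 days: 134 − 30 = 104 left.
July 1927 has 31 days: 104 − 31 = 73 left.
August 1927 has 31 days: 73 − 31 = 42 left.
September 1927 has 30 days: 42 − 30 = 12 left.
12 days into October 1927 → October 12, 1927.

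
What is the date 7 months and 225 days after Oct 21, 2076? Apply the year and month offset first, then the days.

January 1, 2078

Adding 7 months and 225 days from October 21, 2076: first the month/year part, then the days.
month 10 + 7 = 17, which is month 5 of year 2077 → May 2077.
Day 21 is valid in May, giving May 21, 2077.
Now add 225 days from May 21, 2077.
May has 31 days, so 31 − 21 = 10 days remain after May 21, 2077; 225 − 10 = 215 left.
June 2077 has 30 days: 215 − 30 = 185 left.
July 2077 has 31 days: 185 − 31 = 154 left.
August 2077 has 31 days: 154 − 31 = 123 left.
September 2077 has 30 days: 123 − 30 = 93 left.
October 2077 has 31 days: 93 − 31 = 62 left.
November 2077 has 30 days: 62 − 30 = 32 left.
December 2077 has 31 days: 32 − 31 = 1 left.
1 day into January 2078 → January 1, 2078.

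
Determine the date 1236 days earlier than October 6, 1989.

Going back 1236 days from October 6, 1989.
Going back 6 days from October 6, 1989 reaches the end of the previous month; 1236 − 6 = 1230 left.
September 1989 has 30 days: 1230 − 30 = 1200 left.
August 1989 has 31 days: 1200 − 31 = 1169 left.
July 1989 has 31 days: 1169 − 31 = 1138 left.
June 1989 has 30 days: 1138 − 30 = 1108 left.
May 1989 has 31 days: 1108 − 31 = 1077 left.
April 1989 has 30 days: 1077 − 30 = 1047 left.
March 1989 has 31 days: 1047 − 31 = 1016 left.
February 1989 has 28 days (1989 is not a leap year): 1016 − 28 = 988 left.
January 1989 has 31 days: 988 − 31 = 957 left.
December 1988 has 31 days: 957 − 31 = 926 left.
November 1988 has 30 days: 926 − 30 = 896 left.
October 1988 has 31 days: 896 − 31 = 865 left.
September 1988 has 30 days: 865 − 30 = 835 left.
August 1988 has 31 days: 835 − 31 = 804 left.
July 1988 has 31 days: 804 − 31 = 773 left.
June 1988 has 30 days: 773 − 30 = 743 left.
May 1988 has 31 days: 743 − 31 = 712 left.
April 1988 has 30 days: 712 − 30 = 682 left.
March 1988 has 31 days: 682 − 31 = 651 left.
February 1988 has 29 days (1988 is a leap year): 651 − 29 = 622 left.
January 1988 has 31 days: 622 − 31 = 591 left.
December 1987 has 31 days: 591 − 31 = 560 left.
November 1987 has 30 days: 560 − 30 = 530 left.
October 1987 has 31 days: 530 − 31 = 499 left.
September 1987 has 30 days: 499 − 30 = 469 left.
August 1987 has 31 days: 469 − 31 = 438 left.
July 1987 has 31 days: 438 − 31 = 407 left.
June 1987 has 30 days: 407 − 30 = 377 left.
May 1987 has 31 days: 377 − 31 = 346 left.
April 1987 has 30 days: 346 − 30 = 316 left.
March 1987 has 31 days: 316 − 31 = 285 left.
February 1987 has 28 days (1987 is not a leap year): 285 − 28 = 257 left.
January 1987 has 31 days: 257 − 31 = 226 left.
December 1986 has 31 days: 226 − 31 = 195 left.
November 1986 has 30 days: 195 − 30 = 165 left.
October 1986 has 31 days: 165 − 31 = 134 left.
September 1986 has 30 days: 134 − 30 = 104 left.
August 1986 has 31 days: 104 − 31 = 73 left.
July 1986 has 31 days: 73 − 31 = 42 left.
June 1986 has 30 days: 42 − 30 = 12 left.
May 1986 has 31 days; 31 − 12 = 19 → May 19, 1986.

May 19, 1986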